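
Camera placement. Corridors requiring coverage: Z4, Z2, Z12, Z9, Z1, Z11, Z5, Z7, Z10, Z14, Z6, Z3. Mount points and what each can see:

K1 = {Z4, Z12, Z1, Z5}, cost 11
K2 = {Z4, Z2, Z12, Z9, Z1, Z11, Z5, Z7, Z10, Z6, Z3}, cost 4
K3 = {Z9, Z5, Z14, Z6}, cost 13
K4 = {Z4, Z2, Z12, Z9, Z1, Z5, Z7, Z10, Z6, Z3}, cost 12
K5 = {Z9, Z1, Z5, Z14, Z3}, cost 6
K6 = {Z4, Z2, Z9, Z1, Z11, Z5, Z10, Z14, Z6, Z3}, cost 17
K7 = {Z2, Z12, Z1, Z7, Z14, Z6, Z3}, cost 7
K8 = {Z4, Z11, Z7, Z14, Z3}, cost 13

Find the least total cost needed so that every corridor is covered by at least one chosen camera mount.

10

K2, K5 cover every corridor at cost 4 + 6 = 10.
Any cover uses at least 2 camera mounts; among all covering selections none totals below 10.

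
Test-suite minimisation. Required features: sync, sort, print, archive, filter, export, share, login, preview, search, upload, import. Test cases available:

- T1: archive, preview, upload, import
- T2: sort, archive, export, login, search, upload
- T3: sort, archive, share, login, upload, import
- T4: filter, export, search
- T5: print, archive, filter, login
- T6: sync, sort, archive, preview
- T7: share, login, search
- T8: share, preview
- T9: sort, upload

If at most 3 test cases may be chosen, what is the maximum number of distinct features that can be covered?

11

Choosing T3, T4, T6 covers {sync, sort, archive, filter, export, share, login, preview, search, upload, import} — 11 features.
No choice of 3 test cases does better; here print is left uncovered.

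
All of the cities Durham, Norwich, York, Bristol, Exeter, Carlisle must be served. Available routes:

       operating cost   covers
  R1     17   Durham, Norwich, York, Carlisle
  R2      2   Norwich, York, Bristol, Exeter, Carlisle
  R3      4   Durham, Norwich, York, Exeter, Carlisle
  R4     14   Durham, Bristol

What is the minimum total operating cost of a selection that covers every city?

6

R2, R3 cover every city at operating cost 2 + 4 = 6.
Any cover uses at least 2 routes; among all covering selections none totals below 6.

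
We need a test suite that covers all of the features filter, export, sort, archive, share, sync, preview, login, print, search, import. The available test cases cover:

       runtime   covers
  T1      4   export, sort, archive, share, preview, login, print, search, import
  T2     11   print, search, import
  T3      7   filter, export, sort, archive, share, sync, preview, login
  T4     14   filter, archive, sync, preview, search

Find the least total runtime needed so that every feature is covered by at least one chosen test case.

T1, T3 cover every feature at runtime 4 + 7 = 11.
Any cover uses at least 2 test cases; among all covering selections none totals below 11.

11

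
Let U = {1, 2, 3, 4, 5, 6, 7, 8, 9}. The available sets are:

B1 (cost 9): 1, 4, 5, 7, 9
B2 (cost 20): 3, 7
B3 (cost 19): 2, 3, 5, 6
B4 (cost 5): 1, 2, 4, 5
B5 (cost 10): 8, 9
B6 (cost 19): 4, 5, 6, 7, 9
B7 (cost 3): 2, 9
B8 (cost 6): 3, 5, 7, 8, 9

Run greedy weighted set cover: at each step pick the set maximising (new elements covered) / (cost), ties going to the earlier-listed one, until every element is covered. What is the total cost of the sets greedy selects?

Pick 1: B8 adds 5 new (3, 5, 7, 8, 9) at cost 6 (ratio 5/6).
Pick 2: B4 adds 3 new (1, 2, 4) at cost 5 (ratio 3/5).
Pick 3: B3 adds 1 new (6) at cost 19 (ratio 1/19).
Greedy total cost: 6 + 5 + 19 = 30.

30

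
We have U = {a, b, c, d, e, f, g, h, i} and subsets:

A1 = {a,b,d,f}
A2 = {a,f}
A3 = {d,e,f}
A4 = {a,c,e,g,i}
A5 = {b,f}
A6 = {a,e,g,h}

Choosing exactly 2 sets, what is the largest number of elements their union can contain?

8

Choosing A1, A4 covers {a, b, c, d, e, f, g, i} — 8 elements.
No choice of 2 sets does better; here h is left uncovered.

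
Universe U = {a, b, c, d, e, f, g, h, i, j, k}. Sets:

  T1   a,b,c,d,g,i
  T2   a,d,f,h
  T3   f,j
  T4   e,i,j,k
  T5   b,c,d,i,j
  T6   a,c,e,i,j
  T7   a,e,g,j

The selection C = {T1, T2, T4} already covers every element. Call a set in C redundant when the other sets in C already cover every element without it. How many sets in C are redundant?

0

Drop T1: b, c, g uncovered — not redundant.
Drop T2: f, h uncovered — not redundant.
Drop T4: e, j, k uncovered — not redundant.
None of the sets in C is redundant.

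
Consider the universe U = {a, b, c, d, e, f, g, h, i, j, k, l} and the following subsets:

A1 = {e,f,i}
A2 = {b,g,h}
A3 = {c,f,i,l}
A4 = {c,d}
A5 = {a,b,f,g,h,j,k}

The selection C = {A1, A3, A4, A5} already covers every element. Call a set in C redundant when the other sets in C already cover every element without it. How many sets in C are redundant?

0

Drop A1: e uncovered — not redundant.
Drop A3: l uncovered — not redundant.
Drop A4: d uncovered — not redundant.
Drop A5: a, b, g, h, … uncovered — not redundant.
None of the sets in C is redundant.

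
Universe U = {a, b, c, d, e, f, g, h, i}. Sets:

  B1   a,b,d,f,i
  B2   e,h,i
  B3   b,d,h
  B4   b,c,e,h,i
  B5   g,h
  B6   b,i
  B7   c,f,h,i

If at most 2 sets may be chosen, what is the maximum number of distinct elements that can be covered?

Choosing B1, B4 covers {a, b, c, d, e, f, h, i} — 8 elements.
No choice of 2 sets does better; here g is left uncovered.

8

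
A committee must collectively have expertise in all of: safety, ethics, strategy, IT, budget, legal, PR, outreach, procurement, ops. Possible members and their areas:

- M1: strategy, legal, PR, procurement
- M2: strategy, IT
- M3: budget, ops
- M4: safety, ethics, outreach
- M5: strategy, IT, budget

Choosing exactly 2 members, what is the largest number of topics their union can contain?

7

Choosing M1, M4 covers {safety, ethics, strategy, legal, PR, outreach, procurement} — 7 topics.
No choice of 2 members does better; here IT, budget, ops are left uncovered.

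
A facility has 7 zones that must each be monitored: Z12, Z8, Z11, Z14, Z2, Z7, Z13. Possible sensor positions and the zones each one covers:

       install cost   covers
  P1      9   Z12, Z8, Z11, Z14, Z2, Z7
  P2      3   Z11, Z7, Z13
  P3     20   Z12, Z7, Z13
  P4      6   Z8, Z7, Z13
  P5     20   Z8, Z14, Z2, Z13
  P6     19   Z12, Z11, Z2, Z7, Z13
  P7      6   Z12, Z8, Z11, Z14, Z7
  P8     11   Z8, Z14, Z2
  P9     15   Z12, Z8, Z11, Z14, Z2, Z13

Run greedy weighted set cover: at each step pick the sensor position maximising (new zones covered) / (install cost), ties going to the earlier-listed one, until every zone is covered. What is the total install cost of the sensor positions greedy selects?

Pick 1: P2 adds 3 new (Z11, Z7, Z13) at install cost 3 (ratio 3/3).
Pick 2: P7 adds 3 new (Z12, Z8, Z14) at install cost 6 (ratio 3/6).
Pick 3: P1 adds 1 new (Z2) at install cost 9 (ratio 1/9).
Greedy total install cost: 3 + 6 + 9 = 18. (The true optimum is 12, so greedy overshoots here.)

18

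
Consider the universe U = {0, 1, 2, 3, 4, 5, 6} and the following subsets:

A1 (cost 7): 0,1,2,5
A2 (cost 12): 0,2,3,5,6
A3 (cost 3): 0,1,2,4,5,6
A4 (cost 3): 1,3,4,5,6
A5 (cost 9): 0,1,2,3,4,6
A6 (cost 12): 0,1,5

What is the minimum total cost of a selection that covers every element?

6

A3, A4 cover every element at cost 3 + 3 = 6.
Any cover uses at least 2 sets; among all covering selections none totals below 6.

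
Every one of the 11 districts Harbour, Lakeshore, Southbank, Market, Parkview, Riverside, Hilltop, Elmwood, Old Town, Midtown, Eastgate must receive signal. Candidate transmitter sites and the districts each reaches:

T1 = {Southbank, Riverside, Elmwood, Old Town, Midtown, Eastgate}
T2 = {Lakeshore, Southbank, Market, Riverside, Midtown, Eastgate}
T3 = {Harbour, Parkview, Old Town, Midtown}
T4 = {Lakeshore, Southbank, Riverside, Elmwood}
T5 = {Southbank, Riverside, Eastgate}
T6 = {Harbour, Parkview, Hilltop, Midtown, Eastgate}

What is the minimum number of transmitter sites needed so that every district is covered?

T1, T2, T6 together cover {Harbour, Lakeshore, Southbank, Market, Parkview, Riverside, Hilltop, Elmwood, Old Town, Midtown, Eastgate} — every district.
No 2 of the 6 transmitter sites cover everything (all 15 pairs fall short), so 3 is minimum.

3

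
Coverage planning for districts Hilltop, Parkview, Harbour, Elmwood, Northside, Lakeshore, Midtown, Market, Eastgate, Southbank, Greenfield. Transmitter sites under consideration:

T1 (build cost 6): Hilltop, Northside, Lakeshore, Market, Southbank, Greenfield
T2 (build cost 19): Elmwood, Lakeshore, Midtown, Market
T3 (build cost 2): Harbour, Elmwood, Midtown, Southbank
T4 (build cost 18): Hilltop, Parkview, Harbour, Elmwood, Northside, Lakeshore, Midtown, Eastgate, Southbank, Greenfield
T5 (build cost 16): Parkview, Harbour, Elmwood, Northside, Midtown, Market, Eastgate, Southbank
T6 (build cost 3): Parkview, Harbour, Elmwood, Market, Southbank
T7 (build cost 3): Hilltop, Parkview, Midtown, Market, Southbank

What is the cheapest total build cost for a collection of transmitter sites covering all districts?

T4, T6 cover every district at build cost 18 + 3 = 21.
Any cover uses at least 2 transmitter sites; among all covering selections none totals below 21.
Greedy by coverage-per-build cost would pick T3, T7, T1, T5 for 27 — worse than the optimum 21.

21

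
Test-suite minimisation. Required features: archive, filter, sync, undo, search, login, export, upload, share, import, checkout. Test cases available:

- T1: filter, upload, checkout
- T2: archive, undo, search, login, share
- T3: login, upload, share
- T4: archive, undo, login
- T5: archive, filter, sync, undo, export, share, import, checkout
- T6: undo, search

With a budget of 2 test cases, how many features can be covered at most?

10

Choosing T2, T5 covers {archive, filter, sync, undo, search, login, export, share, import, checkout} — 10 features.
No choice of 2 test cases does better; here upload is left uncovered.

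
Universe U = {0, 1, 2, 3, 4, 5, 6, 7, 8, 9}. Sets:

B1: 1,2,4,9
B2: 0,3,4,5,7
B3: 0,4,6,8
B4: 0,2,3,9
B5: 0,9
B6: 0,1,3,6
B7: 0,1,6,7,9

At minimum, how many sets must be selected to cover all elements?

B1, B2, B3 together cover {0, 1, 2, 3, 4, 5, 6, 7, 8, 9} — every element.
No 2 of the 7 sets cover everything (all 21 pairs fall short), so 3 is minimum.

3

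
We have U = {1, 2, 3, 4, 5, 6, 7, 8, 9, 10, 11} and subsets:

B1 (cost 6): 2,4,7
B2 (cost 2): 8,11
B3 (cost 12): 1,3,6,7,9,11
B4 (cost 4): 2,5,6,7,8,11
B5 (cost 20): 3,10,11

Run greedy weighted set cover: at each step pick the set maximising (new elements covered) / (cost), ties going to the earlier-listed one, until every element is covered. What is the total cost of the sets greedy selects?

Pick 1: B4 adds 6 new (2, 5, 6, 7, 8, 11) at cost 4 (ratio 6/4).
Pick 2: B3 adds 3 new (1, 3, 9) at cost 12 (ratio 3/12).
Pick 3: B1 adds 1 new (4) at cost 6 (ratio 1/6).
Pick 4: B5 adds 1 new (10) at cost 20 (ratio 1/20).
Greedy total cost: 4 + 12 + 6 + 20 = 42.

42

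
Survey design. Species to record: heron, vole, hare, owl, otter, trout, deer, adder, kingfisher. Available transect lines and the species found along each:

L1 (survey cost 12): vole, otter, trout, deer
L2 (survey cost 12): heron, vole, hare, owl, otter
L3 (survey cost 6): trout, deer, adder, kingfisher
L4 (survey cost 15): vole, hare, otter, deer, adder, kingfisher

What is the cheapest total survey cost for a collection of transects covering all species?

L2, L3 cover every species at survey cost 12 + 6 = 18.
Any cover uses at least 2 transects; among all covering selections none totals below 18.

18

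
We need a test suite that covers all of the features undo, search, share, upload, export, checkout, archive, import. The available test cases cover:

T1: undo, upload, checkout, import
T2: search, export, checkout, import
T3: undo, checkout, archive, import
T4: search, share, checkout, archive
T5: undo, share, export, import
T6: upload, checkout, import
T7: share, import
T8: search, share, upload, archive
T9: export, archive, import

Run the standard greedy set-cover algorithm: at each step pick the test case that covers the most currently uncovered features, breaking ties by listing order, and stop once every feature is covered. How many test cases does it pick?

Pick 1: T1 covers 4 new features (undo, upload, checkout, import).
Pick 2: T4 covers 3 new features (search, share, archive).
Pick 3: T2 covers 1 new features (export).
Greedy uses 3 test cases.

3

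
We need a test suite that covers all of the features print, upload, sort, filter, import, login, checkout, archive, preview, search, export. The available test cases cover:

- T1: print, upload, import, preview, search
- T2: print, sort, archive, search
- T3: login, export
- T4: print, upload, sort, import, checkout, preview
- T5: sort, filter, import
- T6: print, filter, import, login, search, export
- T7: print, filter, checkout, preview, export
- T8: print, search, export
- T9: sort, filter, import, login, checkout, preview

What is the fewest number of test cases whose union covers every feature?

T2, T4, T6 together cover {print, upload, sort, filter, import, login, checkout, archive, preview, search, export} — every feature.
No 2 of the 9 test cases cover everything (all 36 pairs fall short), so 3 is minimum.

3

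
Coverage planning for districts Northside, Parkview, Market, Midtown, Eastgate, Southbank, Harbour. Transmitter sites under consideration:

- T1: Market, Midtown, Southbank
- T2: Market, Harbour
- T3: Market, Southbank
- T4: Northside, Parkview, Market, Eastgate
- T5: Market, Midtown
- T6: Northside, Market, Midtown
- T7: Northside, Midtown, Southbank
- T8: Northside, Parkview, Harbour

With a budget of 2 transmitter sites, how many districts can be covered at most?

6

Choosing T1, T4 covers {Northside, Parkview, Market, Midtown, Eastgate, Southbank} — 6 districts.
No choice of 2 transmitter sites does better; here Harbour is left uncovered.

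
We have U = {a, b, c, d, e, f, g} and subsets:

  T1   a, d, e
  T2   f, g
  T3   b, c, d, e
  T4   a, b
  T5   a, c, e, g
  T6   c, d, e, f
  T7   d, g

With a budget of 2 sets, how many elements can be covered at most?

6

Choosing T2, T3 covers {b, c, d, e, f, g} — 6 elements.
No choice of 2 sets does better; here a is left uncovered.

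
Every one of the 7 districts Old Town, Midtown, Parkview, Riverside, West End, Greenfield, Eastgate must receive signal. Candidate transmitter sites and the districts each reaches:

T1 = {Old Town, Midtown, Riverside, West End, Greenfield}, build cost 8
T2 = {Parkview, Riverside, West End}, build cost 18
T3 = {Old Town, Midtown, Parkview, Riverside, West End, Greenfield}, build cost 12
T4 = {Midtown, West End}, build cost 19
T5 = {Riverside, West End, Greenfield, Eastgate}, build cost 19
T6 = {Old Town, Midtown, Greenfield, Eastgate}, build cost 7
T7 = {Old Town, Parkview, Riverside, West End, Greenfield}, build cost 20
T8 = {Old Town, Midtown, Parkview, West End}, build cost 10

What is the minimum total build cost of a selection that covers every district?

T3, T6 cover every district at build cost 12 + 7 = 19.
Any cover uses at least 2 transmitter sites; among all covering selections none totals below 19.
Greedy by coverage-per-build cost would pick T1, T6, T8 for 25 — worse than the optimum 19.

19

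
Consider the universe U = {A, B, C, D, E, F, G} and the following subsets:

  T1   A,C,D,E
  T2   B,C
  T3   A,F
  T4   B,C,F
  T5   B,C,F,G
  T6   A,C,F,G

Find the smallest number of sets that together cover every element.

2

T1, T5 together cover {A, B, C, D, E, F, G} — every element.
No single set contains all 7 elements, so 2 is optimal.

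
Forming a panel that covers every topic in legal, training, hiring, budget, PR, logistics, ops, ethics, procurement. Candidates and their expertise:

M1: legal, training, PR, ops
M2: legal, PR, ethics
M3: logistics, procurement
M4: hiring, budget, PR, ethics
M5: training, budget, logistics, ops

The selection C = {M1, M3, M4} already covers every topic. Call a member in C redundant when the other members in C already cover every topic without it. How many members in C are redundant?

Drop M1: legal, training, ops uncovered — not redundant.
Drop M3: logistics, procurement uncovered — not redundant.
Drop M4: hiring, budget, ethics uncovered — not redundant.
None of the members in C is redundant.

0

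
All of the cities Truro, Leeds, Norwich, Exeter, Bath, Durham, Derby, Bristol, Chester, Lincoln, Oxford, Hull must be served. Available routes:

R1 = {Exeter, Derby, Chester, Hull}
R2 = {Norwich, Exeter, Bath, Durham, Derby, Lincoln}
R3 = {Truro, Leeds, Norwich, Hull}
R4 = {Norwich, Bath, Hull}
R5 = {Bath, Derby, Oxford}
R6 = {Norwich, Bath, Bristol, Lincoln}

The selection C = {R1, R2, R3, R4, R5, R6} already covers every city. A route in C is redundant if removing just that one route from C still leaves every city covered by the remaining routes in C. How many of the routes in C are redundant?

Drop R1: Chester uncovered — not redundant.
Drop R2: Durham uncovered — not redundant.
Drop R3: Truro, Leeds uncovered — not redundant.
Drop R4: the rest still cover every city — redundant.
Drop R5: Oxford uncovered — not redundant.
Drop R6: Bristol uncovered — not redundant.
1 redundant: R4.

1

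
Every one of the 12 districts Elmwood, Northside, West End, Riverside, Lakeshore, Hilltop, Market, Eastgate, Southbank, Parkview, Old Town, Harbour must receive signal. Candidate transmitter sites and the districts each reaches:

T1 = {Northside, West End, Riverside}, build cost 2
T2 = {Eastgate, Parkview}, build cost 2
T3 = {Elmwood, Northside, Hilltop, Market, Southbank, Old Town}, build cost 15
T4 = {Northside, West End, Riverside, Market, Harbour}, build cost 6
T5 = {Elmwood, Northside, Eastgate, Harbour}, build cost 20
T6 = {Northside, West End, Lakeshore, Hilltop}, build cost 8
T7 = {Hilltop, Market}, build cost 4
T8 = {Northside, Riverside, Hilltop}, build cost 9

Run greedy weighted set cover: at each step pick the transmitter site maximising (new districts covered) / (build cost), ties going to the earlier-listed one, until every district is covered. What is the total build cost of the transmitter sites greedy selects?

Pick 1: T1 adds 3 new (Northside, West End, Riverside) at build cost 2 (ratio 3/2).
Pick 2: T2 adds 2 new (Eastgate, Parkview) at build cost 2 (ratio 2/2).
Pick 3: T7 adds 2 new (Hilltop, Market) at build cost 4 (ratio 2/4).
Pick 4: T3 adds 3 new (Elmwood, Southbank, Old Town) at build cost 15 (ratio 3/15).
Pick 5: T4 adds 1 new (Harbour) at build cost 6 (ratio 1/6).
Pick 6: T6 adds 1 new (Lakeshore) at build cost 8 (ratio 1/8).
Greedy total build cost: 2 + 2 + 4 + 15 + 6 + 8 = 37. (The true optimum is 31, so greedy overshoots here.)

37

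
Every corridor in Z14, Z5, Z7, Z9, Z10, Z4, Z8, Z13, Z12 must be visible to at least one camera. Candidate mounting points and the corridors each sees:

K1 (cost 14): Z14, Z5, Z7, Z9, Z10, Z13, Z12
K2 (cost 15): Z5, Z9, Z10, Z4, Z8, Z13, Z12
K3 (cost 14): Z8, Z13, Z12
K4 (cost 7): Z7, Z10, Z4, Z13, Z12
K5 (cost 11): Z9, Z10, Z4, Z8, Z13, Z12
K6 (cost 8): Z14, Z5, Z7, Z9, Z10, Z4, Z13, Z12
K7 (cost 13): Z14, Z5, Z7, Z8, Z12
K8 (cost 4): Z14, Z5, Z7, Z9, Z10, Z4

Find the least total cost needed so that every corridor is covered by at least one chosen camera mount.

K5, K8 cover every corridor at cost 11 + 4 = 15.
Any cover uses at least 2 camera mounts; among all covering selections none totals below 15.
Greedy by coverage-per-cost would pick K8, K4, K5 for 22 — worse than the optimum 15.

15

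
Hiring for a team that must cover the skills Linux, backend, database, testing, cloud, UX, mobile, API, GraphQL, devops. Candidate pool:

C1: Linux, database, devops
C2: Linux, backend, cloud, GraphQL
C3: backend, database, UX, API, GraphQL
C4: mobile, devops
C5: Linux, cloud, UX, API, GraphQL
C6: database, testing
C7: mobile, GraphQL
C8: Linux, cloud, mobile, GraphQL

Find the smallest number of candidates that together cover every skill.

4

C1, C3, C6, C8 together cover {Linux, backend, database, testing, cloud, UX, mobile, API, GraphQL, devops} — every skill.
No 3 of the 8 candidates cover everything (all 56 triples fall short), so 4 is minimum.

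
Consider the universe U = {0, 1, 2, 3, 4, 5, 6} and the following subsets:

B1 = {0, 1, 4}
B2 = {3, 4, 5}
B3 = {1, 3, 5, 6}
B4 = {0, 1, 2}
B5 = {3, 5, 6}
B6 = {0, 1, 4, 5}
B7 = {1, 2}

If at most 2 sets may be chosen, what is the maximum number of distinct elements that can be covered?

Choosing B1, B3 covers {0, 1, 3, 4, 5, 6} — 6 elements.
No choice of 2 sets does better; here 2 is left uncovered.

6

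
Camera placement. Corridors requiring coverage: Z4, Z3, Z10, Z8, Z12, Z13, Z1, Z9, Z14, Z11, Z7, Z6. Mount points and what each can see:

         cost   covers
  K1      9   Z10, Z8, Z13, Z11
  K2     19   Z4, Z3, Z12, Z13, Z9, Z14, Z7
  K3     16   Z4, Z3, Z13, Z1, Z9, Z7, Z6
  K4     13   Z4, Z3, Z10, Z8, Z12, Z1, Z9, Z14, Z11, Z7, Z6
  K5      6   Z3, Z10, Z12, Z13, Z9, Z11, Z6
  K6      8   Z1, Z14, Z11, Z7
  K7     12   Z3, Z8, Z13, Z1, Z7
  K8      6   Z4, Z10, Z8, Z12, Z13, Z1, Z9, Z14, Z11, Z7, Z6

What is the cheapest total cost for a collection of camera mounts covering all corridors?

K5, K8 cover every corridor at cost 6 + 6 = 12.
Any cover uses at least 2 camera mounts; among all covering selections none totals below 12.

12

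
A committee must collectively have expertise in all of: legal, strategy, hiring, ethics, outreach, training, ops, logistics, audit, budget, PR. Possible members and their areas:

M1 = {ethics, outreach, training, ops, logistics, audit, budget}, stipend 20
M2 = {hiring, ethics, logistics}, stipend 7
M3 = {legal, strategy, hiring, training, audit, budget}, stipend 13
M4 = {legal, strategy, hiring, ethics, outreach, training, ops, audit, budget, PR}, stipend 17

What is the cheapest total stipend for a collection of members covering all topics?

24

M2, M4 cover every topic at stipend 7 + 17 = 24.
Any cover uses at least 2 members; among all covering selections none totals below 24.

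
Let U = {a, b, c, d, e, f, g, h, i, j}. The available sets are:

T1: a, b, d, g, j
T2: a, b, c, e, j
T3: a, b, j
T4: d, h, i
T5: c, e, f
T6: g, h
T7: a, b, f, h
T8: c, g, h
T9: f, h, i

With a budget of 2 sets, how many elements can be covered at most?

8

Choosing T1, T5 covers {a, b, c, d, e, f, g, j} — 8 elements.
No choice of 2 sets does better; here h, i are left uncovered.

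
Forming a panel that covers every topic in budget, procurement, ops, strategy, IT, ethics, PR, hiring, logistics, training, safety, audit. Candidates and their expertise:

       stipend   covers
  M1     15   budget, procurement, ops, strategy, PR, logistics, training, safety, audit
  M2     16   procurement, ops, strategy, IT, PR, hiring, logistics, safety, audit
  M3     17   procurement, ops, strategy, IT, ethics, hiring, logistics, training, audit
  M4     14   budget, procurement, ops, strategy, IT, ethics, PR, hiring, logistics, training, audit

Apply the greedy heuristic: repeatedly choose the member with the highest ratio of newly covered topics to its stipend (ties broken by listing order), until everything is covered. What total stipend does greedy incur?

Pick 1: M4 adds 11 new (budget, procurement, ops, strategy, IT, ethics, PR, hiring, logistics, training, audit) at stipend 14 (ratio 11/14).
Pick 2: M1 adds 1 new (safety) at stipend 15 (ratio 1/15).
Greedy total stipend: 14 + 15 = 29.

29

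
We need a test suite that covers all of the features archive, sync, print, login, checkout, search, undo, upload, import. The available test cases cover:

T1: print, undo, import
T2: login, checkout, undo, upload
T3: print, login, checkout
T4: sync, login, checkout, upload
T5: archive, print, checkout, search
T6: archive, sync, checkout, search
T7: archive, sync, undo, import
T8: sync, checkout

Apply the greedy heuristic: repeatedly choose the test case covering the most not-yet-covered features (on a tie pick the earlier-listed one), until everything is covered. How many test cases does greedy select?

3

Pick 1: T2 covers 4 new features (login, checkout, undo, upload).
Pick 2: T5 covers 3 new features (archive, print, search).
Pick 3: T7 covers 2 new features (sync, import).
Greedy uses 3 test cases.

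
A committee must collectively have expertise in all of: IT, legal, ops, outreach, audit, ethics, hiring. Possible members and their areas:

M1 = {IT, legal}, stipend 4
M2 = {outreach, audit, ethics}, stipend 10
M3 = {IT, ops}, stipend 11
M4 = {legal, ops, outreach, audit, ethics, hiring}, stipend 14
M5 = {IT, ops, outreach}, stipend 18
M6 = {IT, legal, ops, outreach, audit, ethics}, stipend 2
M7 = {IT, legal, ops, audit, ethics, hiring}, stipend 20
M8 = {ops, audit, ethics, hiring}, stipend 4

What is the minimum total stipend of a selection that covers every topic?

6

M6, M8 cover every topic at stipend 2 + 4 = 6.
Any cover uses at least 2 members; among all covering selections none totals below 6.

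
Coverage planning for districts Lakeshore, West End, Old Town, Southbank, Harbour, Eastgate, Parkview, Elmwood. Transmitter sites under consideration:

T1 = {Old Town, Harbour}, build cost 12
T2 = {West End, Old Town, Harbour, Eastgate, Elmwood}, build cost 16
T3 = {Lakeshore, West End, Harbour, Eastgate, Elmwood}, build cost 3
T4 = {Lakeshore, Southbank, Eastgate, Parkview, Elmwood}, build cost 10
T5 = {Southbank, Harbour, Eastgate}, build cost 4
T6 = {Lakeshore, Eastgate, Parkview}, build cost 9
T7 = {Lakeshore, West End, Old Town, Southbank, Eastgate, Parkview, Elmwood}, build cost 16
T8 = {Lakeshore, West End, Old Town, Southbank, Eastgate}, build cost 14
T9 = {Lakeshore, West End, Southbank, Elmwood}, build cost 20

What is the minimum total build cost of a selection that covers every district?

19

T3, T7 cover every district at build cost 3 + 16 = 19.
Any cover uses at least 2 transmitter sites; among all covering selections none totals below 19.
Greedy by coverage-per-build cost would pick T3, T5, T7 for 23 — worse than the optimum 19.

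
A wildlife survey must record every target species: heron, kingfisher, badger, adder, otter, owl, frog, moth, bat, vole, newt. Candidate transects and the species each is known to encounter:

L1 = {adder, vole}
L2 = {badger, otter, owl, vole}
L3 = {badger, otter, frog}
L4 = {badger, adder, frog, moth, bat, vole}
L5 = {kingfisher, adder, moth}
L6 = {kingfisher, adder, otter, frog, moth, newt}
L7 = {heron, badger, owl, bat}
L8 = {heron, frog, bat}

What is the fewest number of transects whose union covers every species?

3

L1, L6, L7 together cover {heron, kingfisher, badger, adder, otter, owl, frog, moth, bat, vole, newt} — every species.
No 2 of the 8 transects cover everything (all 28 pairs fall short), so 3 is minimum.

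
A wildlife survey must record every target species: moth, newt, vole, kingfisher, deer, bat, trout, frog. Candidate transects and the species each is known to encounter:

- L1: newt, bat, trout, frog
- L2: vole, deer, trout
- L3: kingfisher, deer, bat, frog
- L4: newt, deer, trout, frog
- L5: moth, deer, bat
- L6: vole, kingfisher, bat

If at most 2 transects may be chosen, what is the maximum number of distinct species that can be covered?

Choosing L4, L6 covers {newt, vole, kingfisher, deer, bat, trout, frog} — 7 species.
No choice of 2 transects does better; here moth is left uncovered.

7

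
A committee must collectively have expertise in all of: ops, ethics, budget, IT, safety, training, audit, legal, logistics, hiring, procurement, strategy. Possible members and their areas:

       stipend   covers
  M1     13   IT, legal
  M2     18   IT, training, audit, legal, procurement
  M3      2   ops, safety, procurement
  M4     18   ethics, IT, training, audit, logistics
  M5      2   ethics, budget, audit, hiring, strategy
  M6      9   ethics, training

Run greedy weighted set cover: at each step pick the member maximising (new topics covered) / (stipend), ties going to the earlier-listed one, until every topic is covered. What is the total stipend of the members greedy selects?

Pick 1: M5 adds 5 new (ethics, budget, audit, hiring, strategy) at stipend 2 (ratio 5/2).
Pick 2: M3 adds 3 new (ops, safety, procurement) at stipend 2 (ratio 3/2).
Pick 3: M2 adds 3 new (IT, training, legal) at stipend 18 (ratio 3/18).
Pick 4: M4 adds 1 new (logistics) at stipend 18 (ratio 1/18).
Greedy total stipend: 2 + 2 + 18 + 18 = 40. (The true optimum is 35, so greedy overshoots here.)

40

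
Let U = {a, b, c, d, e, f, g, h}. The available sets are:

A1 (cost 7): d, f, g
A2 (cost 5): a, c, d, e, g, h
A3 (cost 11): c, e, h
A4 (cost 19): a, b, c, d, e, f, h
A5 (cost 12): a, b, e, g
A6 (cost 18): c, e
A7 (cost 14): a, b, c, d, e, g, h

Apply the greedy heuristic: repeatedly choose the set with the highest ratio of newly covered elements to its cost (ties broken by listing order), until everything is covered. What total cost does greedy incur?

Pick 1: A2 adds 6 new (a, c, d, e, g, h) at cost 5 (ratio 6/5).
Pick 2: A1 adds 1 new (f) at cost 7 (ratio 1/7).
Pick 3: A5 adds 1 new (b) at cost 12 (ratio 1/12).
Greedy total cost: 5 + 7 + 12 = 24. (The true optimum is 21, so greedy overshoots here.)

24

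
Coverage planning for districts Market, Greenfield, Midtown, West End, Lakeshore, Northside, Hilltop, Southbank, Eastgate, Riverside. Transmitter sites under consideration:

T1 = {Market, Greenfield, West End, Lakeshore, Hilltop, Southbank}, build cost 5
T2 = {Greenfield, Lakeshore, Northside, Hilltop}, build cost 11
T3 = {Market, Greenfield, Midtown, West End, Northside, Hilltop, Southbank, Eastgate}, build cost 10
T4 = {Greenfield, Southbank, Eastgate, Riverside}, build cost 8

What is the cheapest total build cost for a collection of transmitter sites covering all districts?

T1, T3, T4 cover every district at build cost 5 + 10 + 8 = 23.
Any cover uses at least 3 transmitter sites; among all covering selections none totals below 23.

23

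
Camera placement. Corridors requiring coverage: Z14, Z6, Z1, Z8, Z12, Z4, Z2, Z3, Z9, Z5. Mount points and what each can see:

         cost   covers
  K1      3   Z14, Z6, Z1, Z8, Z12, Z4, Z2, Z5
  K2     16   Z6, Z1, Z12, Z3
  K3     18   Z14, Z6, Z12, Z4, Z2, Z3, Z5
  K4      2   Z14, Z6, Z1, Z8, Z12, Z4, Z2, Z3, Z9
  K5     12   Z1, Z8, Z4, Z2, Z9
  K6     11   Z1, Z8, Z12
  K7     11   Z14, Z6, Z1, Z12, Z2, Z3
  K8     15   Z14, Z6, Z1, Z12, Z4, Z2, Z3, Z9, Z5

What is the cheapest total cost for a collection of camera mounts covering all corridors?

K1, K4 cover every corridor at cost 3 + 2 = 5.
Any cover uses at least 2 camera mounts; among all covering selections none totals below 5.

5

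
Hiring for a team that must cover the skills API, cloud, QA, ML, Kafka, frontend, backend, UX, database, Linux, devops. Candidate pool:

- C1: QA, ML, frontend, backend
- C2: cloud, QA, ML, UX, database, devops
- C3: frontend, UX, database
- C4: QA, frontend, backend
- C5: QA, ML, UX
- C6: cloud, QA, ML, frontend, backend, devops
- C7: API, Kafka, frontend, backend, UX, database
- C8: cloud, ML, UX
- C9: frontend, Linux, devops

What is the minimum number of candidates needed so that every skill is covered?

C2, C7, C9 together cover {API, cloud, QA, ML, Kafka, frontend, backend, UX, database, Linux, devops} — every skill.
No 2 of the 9 candidates cover everything (all 36 pairs fall short), so 3 is minimum.

3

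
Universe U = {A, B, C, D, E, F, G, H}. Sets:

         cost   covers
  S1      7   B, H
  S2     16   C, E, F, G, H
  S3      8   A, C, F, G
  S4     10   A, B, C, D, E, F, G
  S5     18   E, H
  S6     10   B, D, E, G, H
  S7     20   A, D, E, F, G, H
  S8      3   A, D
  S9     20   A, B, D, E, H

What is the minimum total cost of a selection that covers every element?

17

S1, S4 cover every element at cost 7 + 10 = 17.
Any cover uses at least 2 sets; among all covering selections none totals below 17.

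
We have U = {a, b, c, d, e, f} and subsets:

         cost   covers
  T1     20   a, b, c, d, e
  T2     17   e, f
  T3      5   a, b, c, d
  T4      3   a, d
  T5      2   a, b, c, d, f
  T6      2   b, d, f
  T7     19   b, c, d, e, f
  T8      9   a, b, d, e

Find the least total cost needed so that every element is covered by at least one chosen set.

11

T5, T8 cover every element at cost 2 + 9 = 11.
Any cover uses at least 2 sets; among all covering selections none totals below 11.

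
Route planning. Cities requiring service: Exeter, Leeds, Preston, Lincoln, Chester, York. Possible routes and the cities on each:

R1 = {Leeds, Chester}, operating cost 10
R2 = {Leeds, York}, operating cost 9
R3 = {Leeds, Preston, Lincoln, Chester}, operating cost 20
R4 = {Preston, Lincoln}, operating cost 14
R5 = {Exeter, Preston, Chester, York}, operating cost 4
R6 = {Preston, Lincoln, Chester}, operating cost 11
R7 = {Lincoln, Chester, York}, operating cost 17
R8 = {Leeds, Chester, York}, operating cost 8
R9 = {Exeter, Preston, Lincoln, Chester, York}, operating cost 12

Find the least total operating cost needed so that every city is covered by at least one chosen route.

R8, R9 cover every city at operating cost 8 + 12 = 20.
Any cover uses at least 2 routes; among all covering selections none totals below 20.
Greedy by coverage-per-operating cost would pick R5, R8, R6 for 23 — worse than the optimum 20.

20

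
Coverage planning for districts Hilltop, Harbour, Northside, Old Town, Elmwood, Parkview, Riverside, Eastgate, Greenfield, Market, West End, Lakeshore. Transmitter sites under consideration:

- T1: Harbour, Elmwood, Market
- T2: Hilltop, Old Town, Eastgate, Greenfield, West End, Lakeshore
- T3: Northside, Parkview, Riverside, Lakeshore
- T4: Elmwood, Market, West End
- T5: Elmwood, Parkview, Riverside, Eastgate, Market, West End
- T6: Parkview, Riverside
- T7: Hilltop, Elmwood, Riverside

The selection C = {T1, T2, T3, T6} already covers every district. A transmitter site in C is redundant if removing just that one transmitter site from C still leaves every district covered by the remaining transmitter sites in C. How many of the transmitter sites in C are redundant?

1

Drop T1: Harbour, Elmwood, Market uncovered — not redundant.
Drop T2: Hilltop, Old Town, Eastgate, Greenfield, … uncovered — not redundant.
Drop T3: Northside uncovered — not redundant.
Drop T6: the rest still cover every district — redundant.
1 redundant: T6.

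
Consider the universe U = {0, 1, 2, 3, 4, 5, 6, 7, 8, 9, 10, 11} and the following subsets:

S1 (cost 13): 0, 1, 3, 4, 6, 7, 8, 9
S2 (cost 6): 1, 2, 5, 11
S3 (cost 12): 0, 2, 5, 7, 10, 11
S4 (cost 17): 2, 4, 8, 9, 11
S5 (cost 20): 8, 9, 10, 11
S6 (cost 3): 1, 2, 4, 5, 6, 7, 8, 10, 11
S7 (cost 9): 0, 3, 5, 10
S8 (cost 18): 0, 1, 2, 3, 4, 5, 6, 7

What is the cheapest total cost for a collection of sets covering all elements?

16

S1, S6 cover every element at cost 13 + 3 = 16.
Any cover uses at least 2 sets; among all covering selections none totals below 16.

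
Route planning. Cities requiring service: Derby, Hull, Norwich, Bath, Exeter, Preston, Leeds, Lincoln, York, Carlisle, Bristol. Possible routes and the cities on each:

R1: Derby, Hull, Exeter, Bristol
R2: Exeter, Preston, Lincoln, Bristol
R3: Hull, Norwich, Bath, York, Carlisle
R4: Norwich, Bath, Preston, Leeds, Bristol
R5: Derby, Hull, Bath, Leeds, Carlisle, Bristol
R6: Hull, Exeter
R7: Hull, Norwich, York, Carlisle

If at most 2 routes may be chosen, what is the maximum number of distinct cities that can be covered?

Choosing R2, R3 covers {Hull, Norwich, Bath, Exeter, Preston, Lincoln, York, Carlisle, Bristol} — 9 cities.
No choice of 2 routes does better; here Derby, Leeds are left uncovered.

9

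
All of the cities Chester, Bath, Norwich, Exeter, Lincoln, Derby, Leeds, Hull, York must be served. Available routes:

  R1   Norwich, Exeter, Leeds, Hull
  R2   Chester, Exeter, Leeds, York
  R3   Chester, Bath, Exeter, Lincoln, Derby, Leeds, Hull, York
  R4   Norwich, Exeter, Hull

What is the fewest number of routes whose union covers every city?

R1, R3 together cover {Chester, Bath, Norwich, Exeter, Lincoln, Derby, Leeds, Hull, York} — every city.
No single route contains all 9 cities, so 2 is optimal.

2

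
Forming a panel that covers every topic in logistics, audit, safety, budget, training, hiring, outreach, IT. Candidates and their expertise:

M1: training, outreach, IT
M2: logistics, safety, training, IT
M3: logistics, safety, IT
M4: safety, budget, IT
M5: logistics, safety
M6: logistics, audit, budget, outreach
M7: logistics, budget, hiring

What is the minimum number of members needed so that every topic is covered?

M2, M6, M7 together cover {logistics, audit, safety, budget, training, hiring, outreach, IT} — every topic.
No 2 of the 7 members cover everything (all 21 pairs fall short), so 3 is minimum.

3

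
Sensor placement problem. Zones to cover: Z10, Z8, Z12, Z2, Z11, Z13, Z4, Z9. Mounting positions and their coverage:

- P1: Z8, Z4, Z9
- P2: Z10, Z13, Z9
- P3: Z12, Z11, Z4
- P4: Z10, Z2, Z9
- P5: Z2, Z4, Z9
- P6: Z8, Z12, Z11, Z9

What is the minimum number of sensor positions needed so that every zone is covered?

P2, P5, P6 together cover {Z10, Z8, Z12, Z2, Z11, Z13, Z4, Z9} — every zone.
No 2 of the 6 sensor positions cover everything (all 15 pairs fall short), so 3 is minimum.

3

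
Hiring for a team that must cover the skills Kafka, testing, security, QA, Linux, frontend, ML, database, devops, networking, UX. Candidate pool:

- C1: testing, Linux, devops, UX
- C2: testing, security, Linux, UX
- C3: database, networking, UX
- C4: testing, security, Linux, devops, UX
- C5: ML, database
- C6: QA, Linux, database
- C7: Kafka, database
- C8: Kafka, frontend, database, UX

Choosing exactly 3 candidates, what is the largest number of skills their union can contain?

Choosing C3, C4, C8 covers {Kafka, testing, security, Linux, frontend, database, devops, networking, UX} — 9 skills.
No choice of 3 candidates does better; here QA, ML are left uncovered.

9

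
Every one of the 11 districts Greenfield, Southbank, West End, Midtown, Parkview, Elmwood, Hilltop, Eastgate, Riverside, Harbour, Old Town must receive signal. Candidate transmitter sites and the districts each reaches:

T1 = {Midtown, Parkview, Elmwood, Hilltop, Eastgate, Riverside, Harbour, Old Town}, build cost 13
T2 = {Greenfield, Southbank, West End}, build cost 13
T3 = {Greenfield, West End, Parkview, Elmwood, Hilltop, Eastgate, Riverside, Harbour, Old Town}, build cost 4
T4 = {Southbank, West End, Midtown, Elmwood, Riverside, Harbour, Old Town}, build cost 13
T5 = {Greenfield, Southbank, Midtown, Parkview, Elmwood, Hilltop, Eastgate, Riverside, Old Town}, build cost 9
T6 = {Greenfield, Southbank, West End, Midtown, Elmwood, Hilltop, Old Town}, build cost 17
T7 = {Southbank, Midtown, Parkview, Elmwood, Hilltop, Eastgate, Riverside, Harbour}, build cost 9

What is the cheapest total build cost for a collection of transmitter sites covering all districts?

13

T3, T5 cover every district at build cost 4 + 9 = 13.
Any cover uses at least 2 transmitter sites; among all covering selections none totals below 13.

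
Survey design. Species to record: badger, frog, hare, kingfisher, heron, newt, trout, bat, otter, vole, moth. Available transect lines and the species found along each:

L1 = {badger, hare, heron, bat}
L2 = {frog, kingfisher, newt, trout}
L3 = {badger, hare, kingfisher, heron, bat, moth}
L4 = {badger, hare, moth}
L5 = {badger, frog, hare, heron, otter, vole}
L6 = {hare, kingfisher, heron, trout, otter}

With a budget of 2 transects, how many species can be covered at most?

9

Choosing L2, L3 covers {badger, frog, hare, kingfisher, heron, newt, trout, bat, moth} — 9 species.
No choice of 2 transects does better; here otter, vole are left uncovered.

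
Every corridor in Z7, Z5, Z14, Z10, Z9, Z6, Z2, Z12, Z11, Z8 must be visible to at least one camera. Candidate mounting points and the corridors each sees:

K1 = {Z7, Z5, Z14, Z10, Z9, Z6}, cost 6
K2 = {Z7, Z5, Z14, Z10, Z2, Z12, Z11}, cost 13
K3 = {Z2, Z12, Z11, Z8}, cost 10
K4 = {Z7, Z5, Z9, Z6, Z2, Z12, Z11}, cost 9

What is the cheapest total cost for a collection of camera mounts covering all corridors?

K1, K3 cover every corridor at cost 6 + 10 = 16.
Any cover uses at least 2 camera mounts; among all covering selections none totals below 16.

16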